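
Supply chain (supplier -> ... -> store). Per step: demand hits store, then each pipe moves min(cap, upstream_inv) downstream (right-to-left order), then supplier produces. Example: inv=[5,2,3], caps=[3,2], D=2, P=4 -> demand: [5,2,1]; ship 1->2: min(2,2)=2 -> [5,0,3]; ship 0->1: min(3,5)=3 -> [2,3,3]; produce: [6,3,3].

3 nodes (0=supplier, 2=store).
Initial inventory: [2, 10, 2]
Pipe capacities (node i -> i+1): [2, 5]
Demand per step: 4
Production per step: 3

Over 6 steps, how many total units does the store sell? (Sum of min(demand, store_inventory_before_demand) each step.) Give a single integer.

Answer: 20

Derivation:
Step 1: sold=2 (running total=2) -> [3 7 5]
Step 2: sold=4 (running total=6) -> [4 4 6]
Step 3: sold=4 (running total=10) -> [5 2 6]
Step 4: sold=4 (running total=14) -> [6 2 4]
Step 5: sold=4 (running total=18) -> [7 2 2]
Step 6: sold=2 (running total=20) -> [8 2 2]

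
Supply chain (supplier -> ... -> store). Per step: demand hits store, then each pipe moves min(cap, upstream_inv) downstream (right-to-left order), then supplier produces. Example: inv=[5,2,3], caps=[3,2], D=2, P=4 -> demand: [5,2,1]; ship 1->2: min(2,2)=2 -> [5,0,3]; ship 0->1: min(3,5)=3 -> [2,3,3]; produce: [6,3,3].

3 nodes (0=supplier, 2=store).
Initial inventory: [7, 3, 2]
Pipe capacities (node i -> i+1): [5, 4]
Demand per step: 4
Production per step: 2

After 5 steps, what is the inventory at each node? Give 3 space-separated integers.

Step 1: demand=4,sold=2 ship[1->2]=3 ship[0->1]=5 prod=2 -> inv=[4 5 3]
Step 2: demand=4,sold=3 ship[1->2]=4 ship[0->1]=4 prod=2 -> inv=[2 5 4]
Step 3: demand=4,sold=4 ship[1->2]=4 ship[0->1]=2 prod=2 -> inv=[2 3 4]
Step 4: demand=4,sold=4 ship[1->2]=3 ship[0->1]=2 prod=2 -> inv=[2 2 3]
Step 5: demand=4,sold=3 ship[1->2]=2 ship[0->1]=2 prod=2 -> inv=[2 2 2]

2 2 2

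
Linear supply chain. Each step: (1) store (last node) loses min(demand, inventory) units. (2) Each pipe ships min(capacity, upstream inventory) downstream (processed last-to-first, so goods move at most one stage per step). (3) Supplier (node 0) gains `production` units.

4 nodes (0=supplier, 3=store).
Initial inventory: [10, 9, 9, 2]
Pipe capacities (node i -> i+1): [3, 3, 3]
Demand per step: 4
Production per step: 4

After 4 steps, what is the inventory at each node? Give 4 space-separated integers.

Step 1: demand=4,sold=2 ship[2->3]=3 ship[1->2]=3 ship[0->1]=3 prod=4 -> inv=[11 9 9 3]
Step 2: demand=4,sold=3 ship[2->3]=3 ship[1->2]=3 ship[0->1]=3 prod=4 -> inv=[12 9 9 3]
Step 3: demand=4,sold=3 ship[2->3]=3 ship[1->2]=3 ship[0->1]=3 prod=4 -> inv=[13 9 9 3]
Step 4: demand=4,sold=3 ship[2->3]=3 ship[1->2]=3 ship[0->1]=3 prod=4 -> inv=[14 9 9 3]

14 9 9 3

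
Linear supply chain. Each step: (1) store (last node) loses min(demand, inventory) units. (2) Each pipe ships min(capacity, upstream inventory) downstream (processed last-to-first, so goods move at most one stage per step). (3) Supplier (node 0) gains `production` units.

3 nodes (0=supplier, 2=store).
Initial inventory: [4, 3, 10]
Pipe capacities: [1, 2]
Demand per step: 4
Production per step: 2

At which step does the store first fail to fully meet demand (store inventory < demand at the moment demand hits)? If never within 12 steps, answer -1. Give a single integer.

Step 1: demand=4,sold=4 ship[1->2]=2 ship[0->1]=1 prod=2 -> [5 2 8]
Step 2: demand=4,sold=4 ship[1->2]=2 ship[0->1]=1 prod=2 -> [6 1 6]
Step 3: demand=4,sold=4 ship[1->2]=1 ship[0->1]=1 prod=2 -> [7 1 3]
Step 4: demand=4,sold=3 ship[1->2]=1 ship[0->1]=1 prod=2 -> [8 1 1]
Step 5: demand=4,sold=1 ship[1->2]=1 ship[0->1]=1 prod=2 -> [9 1 1]
Step 6: demand=4,sold=1 ship[1->2]=1 ship[0->1]=1 prod=2 -> [10 1 1]
Step 7: demand=4,sold=1 ship[1->2]=1 ship[0->1]=1 prod=2 -> [11 1 1]
Step 8: demand=4,sold=1 ship[1->2]=1 ship[0->1]=1 prod=2 -> [12 1 1]
Step 9: demand=4,sold=1 ship[1->2]=1 ship[0->1]=1 prod=2 -> [13 1 1]
Step 10: demand=4,sold=1 ship[1->2]=1 ship[0->1]=1 prod=2 -> [14 1 1]
Step 11: demand=4,sold=1 ship[1->2]=1 ship[0->1]=1 prod=2 -> [15 1 1]
Step 12: demand=4,sold=1 ship[1->2]=1 ship[0->1]=1 prod=2 -> [16 1 1]
First stockout at step 4

4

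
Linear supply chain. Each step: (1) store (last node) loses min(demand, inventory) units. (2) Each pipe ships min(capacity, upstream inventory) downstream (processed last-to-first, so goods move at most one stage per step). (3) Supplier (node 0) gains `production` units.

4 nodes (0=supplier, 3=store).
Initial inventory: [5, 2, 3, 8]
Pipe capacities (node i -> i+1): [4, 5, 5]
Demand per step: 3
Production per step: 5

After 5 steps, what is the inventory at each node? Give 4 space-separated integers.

Step 1: demand=3,sold=3 ship[2->3]=3 ship[1->2]=2 ship[0->1]=4 prod=5 -> inv=[6 4 2 8]
Step 2: demand=3,sold=3 ship[2->3]=2 ship[1->2]=4 ship[0->1]=4 prod=5 -> inv=[7 4 4 7]
Step 3: demand=3,sold=3 ship[2->3]=4 ship[1->2]=4 ship[0->1]=4 prod=5 -> inv=[8 4 4 8]
Step 4: demand=3,sold=3 ship[2->3]=4 ship[1->2]=4 ship[0->1]=4 prod=5 -> inv=[9 4 4 9]
Step 5: demand=3,sold=3 ship[2->3]=4 ship[1->2]=4 ship[0->1]=4 prod=5 -> inv=[10 4 4 10]

10 4 4 10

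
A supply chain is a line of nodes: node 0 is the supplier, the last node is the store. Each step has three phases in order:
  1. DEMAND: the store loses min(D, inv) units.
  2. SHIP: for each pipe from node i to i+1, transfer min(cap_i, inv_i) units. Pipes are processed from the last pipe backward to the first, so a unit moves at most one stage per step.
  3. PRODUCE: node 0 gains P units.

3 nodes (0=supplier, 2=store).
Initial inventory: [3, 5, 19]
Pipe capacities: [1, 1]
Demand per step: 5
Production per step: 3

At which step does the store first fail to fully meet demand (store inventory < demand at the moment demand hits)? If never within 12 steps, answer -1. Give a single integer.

Step 1: demand=5,sold=5 ship[1->2]=1 ship[0->1]=1 prod=3 -> [5 5 15]
Step 2: demand=5,sold=5 ship[1->2]=1 ship[0->1]=1 prod=3 -> [7 5 11]
Step 3: demand=5,sold=5 ship[1->2]=1 ship[0->1]=1 prod=3 -> [9 5 7]
Step 4: demand=5,sold=5 ship[1->2]=1 ship[0->1]=1 prod=3 -> [11 5 3]
Step 5: demand=5,sold=3 ship[1->2]=1 ship[0->1]=1 prod=3 -> [13 5 1]
Step 6: demand=5,sold=1 ship[1->2]=1 ship[0->1]=1 prod=3 -> [15 5 1]
Step 7: demand=5,sold=1 ship[1->2]=1 ship[0->1]=1 prod=3 -> [17 5 1]
Step 8: demand=5,sold=1 ship[1->2]=1 ship[0->1]=1 prod=3 -> [19 5 1]
Step 9: demand=5,sold=1 ship[1->2]=1 ship[0->1]=1 prod=3 -> [21 5 1]
Step 10: demand=5,sold=1 ship[1->2]=1 ship[0->1]=1 prod=3 -> [23 5 1]
Step 11: demand=5,sold=1 ship[1->2]=1 ship[0->1]=1 prod=3 -> [25 5 1]
Step 12: demand=5,sold=1 ship[1->2]=1 ship[0->1]=1 prod=3 -> [27 5 1]
First stockout at step 5

5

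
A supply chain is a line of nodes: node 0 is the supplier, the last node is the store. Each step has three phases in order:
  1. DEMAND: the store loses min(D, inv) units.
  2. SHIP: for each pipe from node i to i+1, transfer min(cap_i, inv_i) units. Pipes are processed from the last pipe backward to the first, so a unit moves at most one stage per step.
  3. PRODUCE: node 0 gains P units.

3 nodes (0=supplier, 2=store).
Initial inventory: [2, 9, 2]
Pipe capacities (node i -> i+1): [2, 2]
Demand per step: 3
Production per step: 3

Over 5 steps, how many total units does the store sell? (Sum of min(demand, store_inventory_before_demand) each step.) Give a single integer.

Answer: 10

Derivation:
Step 1: sold=2 (running total=2) -> [3 9 2]
Step 2: sold=2 (running total=4) -> [4 9 2]
Step 3: sold=2 (running total=6) -> [5 9 2]
Step 4: sold=2 (running total=8) -> [6 9 2]
Step 5: sold=2 (running total=10) -> [7 9 2]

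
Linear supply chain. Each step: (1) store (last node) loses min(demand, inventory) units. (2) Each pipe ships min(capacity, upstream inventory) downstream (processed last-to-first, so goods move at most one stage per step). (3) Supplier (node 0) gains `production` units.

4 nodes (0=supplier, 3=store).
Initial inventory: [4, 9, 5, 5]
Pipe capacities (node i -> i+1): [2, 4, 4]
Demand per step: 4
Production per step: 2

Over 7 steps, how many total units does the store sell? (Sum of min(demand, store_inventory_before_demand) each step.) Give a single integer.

Answer: 27

Derivation:
Step 1: sold=4 (running total=4) -> [4 7 5 5]
Step 2: sold=4 (running total=8) -> [4 5 5 5]
Step 3: sold=4 (running total=12) -> [4 3 5 5]
Step 4: sold=4 (running total=16) -> [4 2 4 5]
Step 5: sold=4 (running total=20) -> [4 2 2 5]
Step 6: sold=4 (running total=24) -> [4 2 2 3]
Step 7: sold=3 (running total=27) -> [4 2 2 2]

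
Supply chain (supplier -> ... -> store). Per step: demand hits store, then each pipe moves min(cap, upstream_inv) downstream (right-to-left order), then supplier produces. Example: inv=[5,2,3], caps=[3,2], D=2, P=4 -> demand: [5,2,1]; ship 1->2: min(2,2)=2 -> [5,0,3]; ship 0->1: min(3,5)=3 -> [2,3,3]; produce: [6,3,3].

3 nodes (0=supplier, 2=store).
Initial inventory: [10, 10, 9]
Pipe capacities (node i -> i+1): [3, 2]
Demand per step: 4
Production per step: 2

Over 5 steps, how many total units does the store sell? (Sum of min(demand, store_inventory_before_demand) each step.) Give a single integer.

Answer: 17

Derivation:
Step 1: sold=4 (running total=4) -> [9 11 7]
Step 2: sold=4 (running total=8) -> [8 12 5]
Step 3: sold=4 (running total=12) -> [7 13 3]
Step 4: sold=3 (running total=15) -> [6 14 2]
Step 5: sold=2 (running total=17) -> [5 15 2]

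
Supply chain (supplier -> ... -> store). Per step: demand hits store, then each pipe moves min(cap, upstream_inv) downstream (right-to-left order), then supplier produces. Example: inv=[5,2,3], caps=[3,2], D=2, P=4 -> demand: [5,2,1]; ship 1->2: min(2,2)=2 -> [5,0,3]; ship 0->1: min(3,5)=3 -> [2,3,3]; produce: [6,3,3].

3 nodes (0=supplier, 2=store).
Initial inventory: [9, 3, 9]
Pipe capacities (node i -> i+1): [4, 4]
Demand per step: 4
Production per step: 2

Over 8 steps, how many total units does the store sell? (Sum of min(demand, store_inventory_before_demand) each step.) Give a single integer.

Step 1: sold=4 (running total=4) -> [7 4 8]
Step 2: sold=4 (running total=8) -> [5 4 8]
Step 3: sold=4 (running total=12) -> [3 4 8]
Step 4: sold=4 (running total=16) -> [2 3 8]
Step 5: sold=4 (running total=20) -> [2 2 7]
Step 6: sold=4 (running total=24) -> [2 2 5]
Step 7: sold=4 (running total=28) -> [2 2 3]
Step 8: sold=3 (running total=31) -> [2 2 2]

Answer: 31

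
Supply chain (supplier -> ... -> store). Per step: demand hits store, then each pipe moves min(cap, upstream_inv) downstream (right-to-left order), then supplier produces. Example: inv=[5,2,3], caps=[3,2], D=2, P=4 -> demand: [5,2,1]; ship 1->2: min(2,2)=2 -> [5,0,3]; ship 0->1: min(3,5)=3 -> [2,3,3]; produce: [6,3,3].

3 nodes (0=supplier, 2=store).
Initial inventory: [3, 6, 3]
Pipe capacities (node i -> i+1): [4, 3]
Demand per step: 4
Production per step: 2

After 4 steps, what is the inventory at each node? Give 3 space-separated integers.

Step 1: demand=4,sold=3 ship[1->2]=3 ship[0->1]=3 prod=2 -> inv=[2 6 3]
Step 2: demand=4,sold=3 ship[1->2]=3 ship[0->1]=2 prod=2 -> inv=[2 5 3]
Step 3: demand=4,sold=3 ship[1->2]=3 ship[0->1]=2 prod=2 -> inv=[2 4 3]
Step 4: demand=4,sold=3 ship[1->2]=3 ship[0->1]=2 prod=2 -> inv=[2 3 3]

2 3 3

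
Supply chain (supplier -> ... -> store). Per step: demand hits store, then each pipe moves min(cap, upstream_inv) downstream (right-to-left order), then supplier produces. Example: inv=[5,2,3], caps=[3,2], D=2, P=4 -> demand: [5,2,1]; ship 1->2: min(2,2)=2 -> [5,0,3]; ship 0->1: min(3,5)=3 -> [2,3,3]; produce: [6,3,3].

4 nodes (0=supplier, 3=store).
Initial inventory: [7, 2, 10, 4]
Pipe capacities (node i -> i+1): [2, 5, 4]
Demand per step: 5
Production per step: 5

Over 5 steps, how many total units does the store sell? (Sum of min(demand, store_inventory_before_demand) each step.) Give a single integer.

Answer: 20

Derivation:
Step 1: sold=4 (running total=4) -> [10 2 8 4]
Step 2: sold=4 (running total=8) -> [13 2 6 4]
Step 3: sold=4 (running total=12) -> [16 2 4 4]
Step 4: sold=4 (running total=16) -> [19 2 2 4]
Step 5: sold=4 (running total=20) -> [22 2 2 2]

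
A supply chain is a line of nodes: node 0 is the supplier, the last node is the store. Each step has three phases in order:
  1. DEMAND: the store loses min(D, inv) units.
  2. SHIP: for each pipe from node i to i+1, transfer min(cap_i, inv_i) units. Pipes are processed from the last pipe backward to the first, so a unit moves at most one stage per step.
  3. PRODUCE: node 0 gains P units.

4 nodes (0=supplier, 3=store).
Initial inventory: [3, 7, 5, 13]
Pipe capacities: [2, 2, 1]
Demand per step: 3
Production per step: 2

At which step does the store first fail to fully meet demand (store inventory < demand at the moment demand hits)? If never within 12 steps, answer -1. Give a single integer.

Step 1: demand=3,sold=3 ship[2->3]=1 ship[1->2]=2 ship[0->1]=2 prod=2 -> [3 7 6 11]
Step 2: demand=3,sold=3 ship[2->3]=1 ship[1->2]=2 ship[0->1]=2 prod=2 -> [3 7 7 9]
Step 3: demand=3,sold=3 ship[2->3]=1 ship[1->2]=2 ship[0->1]=2 prod=2 -> [3 7 8 7]
Step 4: demand=3,sold=3 ship[2->3]=1 ship[1->2]=2 ship[0->1]=2 prod=2 -> [3 7 9 5]
Step 5: demand=3,sold=3 ship[2->3]=1 ship[1->2]=2 ship[0->1]=2 prod=2 -> [3 7 10 3]
Step 6: demand=3,sold=3 ship[2->3]=1 ship[1->2]=2 ship[0->1]=2 prod=2 -> [3 7 11 1]
Step 7: demand=3,sold=1 ship[2->3]=1 ship[1->2]=2 ship[0->1]=2 prod=2 -> [3 7 12 1]
Step 8: demand=3,sold=1 ship[2->3]=1 ship[1->2]=2 ship[0->1]=2 prod=2 -> [3 7 13 1]
Step 9: demand=3,sold=1 ship[2->3]=1 ship[1->2]=2 ship[0->1]=2 prod=2 -> [3 7 14 1]
Step 10: demand=3,sold=1 ship[2->3]=1 ship[1->2]=2 ship[0->1]=2 prod=2 -> [3 7 15 1]
Step 11: demand=3,sold=1 ship[2->3]=1 ship[1->2]=2 ship[0->1]=2 prod=2 -> [3 7 16 1]
Step 12: demand=3,sold=1 ship[2->3]=1 ship[1->2]=2 ship[0->1]=2 prod=2 -> [3 7 17 1]
First stockout at step 7

7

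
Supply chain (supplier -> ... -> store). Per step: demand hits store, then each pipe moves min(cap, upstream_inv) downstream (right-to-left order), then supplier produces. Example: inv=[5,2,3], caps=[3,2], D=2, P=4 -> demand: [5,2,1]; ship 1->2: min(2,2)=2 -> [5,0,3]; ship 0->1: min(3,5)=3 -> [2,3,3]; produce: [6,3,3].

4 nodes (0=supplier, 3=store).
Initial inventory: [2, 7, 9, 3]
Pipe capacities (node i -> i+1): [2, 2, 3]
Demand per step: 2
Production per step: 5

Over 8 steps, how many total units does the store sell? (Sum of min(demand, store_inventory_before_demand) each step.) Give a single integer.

Step 1: sold=2 (running total=2) -> [5 7 8 4]
Step 2: sold=2 (running total=4) -> [8 7 7 5]
Step 3: sold=2 (running total=6) -> [11 7 6 6]
Step 4: sold=2 (running total=8) -> [14 7 5 7]
Step 5: sold=2 (running total=10) -> [17 7 4 8]
Step 6: sold=2 (running total=12) -> [20 7 3 9]
Step 7: sold=2 (running total=14) -> [23 7 2 10]
Step 8: sold=2 (running total=16) -> [26 7 2 10]

Answer: 16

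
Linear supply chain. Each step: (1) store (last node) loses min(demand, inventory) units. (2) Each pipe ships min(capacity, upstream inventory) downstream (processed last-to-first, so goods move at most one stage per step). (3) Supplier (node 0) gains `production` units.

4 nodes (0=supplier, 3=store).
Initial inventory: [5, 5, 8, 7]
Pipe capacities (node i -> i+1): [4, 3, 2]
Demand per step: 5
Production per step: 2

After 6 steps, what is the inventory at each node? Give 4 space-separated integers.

Step 1: demand=5,sold=5 ship[2->3]=2 ship[1->2]=3 ship[0->1]=4 prod=2 -> inv=[3 6 9 4]
Step 2: demand=5,sold=4 ship[2->3]=2 ship[1->2]=3 ship[0->1]=3 prod=2 -> inv=[2 6 10 2]
Step 3: demand=5,sold=2 ship[2->3]=2 ship[1->2]=3 ship[0->1]=2 prod=2 -> inv=[2 5 11 2]
Step 4: demand=5,sold=2 ship[2->3]=2 ship[1->2]=3 ship[0->1]=2 prod=2 -> inv=[2 4 12 2]
Step 5: demand=5,sold=2 ship[2->3]=2 ship[1->2]=3 ship[0->1]=2 prod=2 -> inv=[2 3 13 2]
Step 6: demand=5,sold=2 ship[2->3]=2 ship[1->2]=3 ship[0->1]=2 prod=2 -> inv=[2 2 14 2]

2 2 14 2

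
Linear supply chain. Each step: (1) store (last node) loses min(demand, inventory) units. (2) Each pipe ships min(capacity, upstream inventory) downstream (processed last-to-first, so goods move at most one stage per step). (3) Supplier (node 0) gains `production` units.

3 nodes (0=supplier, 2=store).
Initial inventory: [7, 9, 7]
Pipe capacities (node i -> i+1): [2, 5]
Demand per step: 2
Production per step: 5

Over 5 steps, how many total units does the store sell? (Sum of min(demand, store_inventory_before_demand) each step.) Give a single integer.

Answer: 10

Derivation:
Step 1: sold=2 (running total=2) -> [10 6 10]
Step 2: sold=2 (running total=4) -> [13 3 13]
Step 3: sold=2 (running total=6) -> [16 2 14]
Step 4: sold=2 (running total=8) -> [19 2 14]
Step 5: sold=2 (running total=10) -> [22 2 14]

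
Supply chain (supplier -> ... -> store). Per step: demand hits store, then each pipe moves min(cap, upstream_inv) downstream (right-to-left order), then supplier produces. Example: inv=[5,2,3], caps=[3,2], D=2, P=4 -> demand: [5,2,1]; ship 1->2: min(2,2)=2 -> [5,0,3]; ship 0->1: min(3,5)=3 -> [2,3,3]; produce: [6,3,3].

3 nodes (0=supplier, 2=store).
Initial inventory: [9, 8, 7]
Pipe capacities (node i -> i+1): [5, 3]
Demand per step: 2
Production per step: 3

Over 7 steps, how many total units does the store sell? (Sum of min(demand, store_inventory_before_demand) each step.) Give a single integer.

Answer: 14

Derivation:
Step 1: sold=2 (running total=2) -> [7 10 8]
Step 2: sold=2 (running total=4) -> [5 12 9]
Step 3: sold=2 (running total=6) -> [3 14 10]
Step 4: sold=2 (running total=8) -> [3 14 11]
Step 5: sold=2 (running total=10) -> [3 14 12]
Step 6: sold=2 (running total=12) -> [3 14 13]
Step 7: sold=2 (running total=14) -> [3 14 14]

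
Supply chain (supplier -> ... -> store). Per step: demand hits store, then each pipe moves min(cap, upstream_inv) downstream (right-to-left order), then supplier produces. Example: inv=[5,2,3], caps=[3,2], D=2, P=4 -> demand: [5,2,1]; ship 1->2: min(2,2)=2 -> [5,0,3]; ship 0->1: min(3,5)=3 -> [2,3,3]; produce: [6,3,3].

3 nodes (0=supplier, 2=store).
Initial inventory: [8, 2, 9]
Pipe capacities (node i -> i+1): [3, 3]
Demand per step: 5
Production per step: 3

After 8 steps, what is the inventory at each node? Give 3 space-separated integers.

Step 1: demand=5,sold=5 ship[1->2]=2 ship[0->1]=3 prod=3 -> inv=[8 3 6]
Step 2: demand=5,sold=5 ship[1->2]=3 ship[0->1]=3 prod=3 -> inv=[8 3 4]
Step 3: demand=5,sold=4 ship[1->2]=3 ship[0->1]=3 prod=3 -> inv=[8 3 3]
Step 4: demand=5,sold=3 ship[1->2]=3 ship[0->1]=3 prod=3 -> inv=[8 3 3]
Step 5: demand=5,sold=3 ship[1->2]=3 ship[0->1]=3 prod=3 -> inv=[8 3 3]
Step 6: demand=5,sold=3 ship[1->2]=3 ship[0->1]=3 prod=3 -> inv=[8 3 3]
Step 7: demand=5,sold=3 ship[1->2]=3 ship[0->1]=3 prod=3 -> inv=[8 3 3]
Step 8: demand=5,sold=3 ship[1->2]=3 ship[0->1]=3 prod=3 -> inv=[8 3 3]

8 3 3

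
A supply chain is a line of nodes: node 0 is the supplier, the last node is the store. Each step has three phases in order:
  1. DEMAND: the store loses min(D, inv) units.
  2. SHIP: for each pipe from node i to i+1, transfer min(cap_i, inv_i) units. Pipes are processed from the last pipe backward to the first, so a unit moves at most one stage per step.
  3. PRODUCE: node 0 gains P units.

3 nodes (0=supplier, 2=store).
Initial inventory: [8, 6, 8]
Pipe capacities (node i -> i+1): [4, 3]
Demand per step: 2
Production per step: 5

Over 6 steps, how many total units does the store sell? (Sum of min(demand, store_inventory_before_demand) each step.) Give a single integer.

Answer: 12

Derivation:
Step 1: sold=2 (running total=2) -> [9 7 9]
Step 2: sold=2 (running total=4) -> [10 8 10]
Step 3: sold=2 (running total=6) -> [11 9 11]
Step 4: sold=2 (running total=8) -> [12 10 12]
Step 5: sold=2 (running total=10) -> [13 11 13]
Step 6: sold=2 (running total=12) -> [14 12 14]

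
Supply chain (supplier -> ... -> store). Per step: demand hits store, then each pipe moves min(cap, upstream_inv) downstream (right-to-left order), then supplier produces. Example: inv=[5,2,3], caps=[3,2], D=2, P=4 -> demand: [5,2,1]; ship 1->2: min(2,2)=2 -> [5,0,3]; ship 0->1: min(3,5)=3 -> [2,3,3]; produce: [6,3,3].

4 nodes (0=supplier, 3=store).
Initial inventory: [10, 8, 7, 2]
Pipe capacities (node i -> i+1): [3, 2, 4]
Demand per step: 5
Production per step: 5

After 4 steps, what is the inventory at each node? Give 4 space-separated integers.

Step 1: demand=5,sold=2 ship[2->3]=4 ship[1->2]=2 ship[0->1]=3 prod=5 -> inv=[12 9 5 4]
Step 2: demand=5,sold=4 ship[2->3]=4 ship[1->2]=2 ship[0->1]=3 prod=5 -> inv=[14 10 3 4]
Step 3: demand=5,sold=4 ship[2->3]=3 ship[1->2]=2 ship[0->1]=3 prod=5 -> inv=[16 11 2 3]
Step 4: demand=5,sold=3 ship[2->3]=2 ship[1->2]=2 ship[0->1]=3 prod=5 -> inv=[18 12 2 2]

18 12 2 2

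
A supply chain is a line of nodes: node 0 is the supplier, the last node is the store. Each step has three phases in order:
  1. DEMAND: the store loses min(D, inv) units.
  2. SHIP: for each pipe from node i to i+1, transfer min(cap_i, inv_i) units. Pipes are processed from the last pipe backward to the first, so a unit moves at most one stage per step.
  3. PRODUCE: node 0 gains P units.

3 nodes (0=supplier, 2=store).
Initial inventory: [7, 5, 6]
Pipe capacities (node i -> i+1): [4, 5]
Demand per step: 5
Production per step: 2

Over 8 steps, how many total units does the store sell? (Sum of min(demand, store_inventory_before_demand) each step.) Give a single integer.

Answer: 28

Derivation:
Step 1: sold=5 (running total=5) -> [5 4 6]
Step 2: sold=5 (running total=10) -> [3 4 5]
Step 3: sold=5 (running total=15) -> [2 3 4]
Step 4: sold=4 (running total=19) -> [2 2 3]
Step 5: sold=3 (running total=22) -> [2 2 2]
Step 6: sold=2 (running total=24) -> [2 2 2]
Step 7: sold=2 (running total=26) -> [2 2 2]
Step 8: sold=2 (running total=28) -> [2 2 2]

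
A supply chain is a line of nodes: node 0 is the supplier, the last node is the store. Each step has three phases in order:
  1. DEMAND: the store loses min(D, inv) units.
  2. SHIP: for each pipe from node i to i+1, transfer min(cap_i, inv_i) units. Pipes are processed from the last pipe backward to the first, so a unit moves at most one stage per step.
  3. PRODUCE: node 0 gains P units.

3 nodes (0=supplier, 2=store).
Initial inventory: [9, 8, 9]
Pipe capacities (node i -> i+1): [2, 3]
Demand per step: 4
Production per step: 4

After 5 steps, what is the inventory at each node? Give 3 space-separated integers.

Step 1: demand=4,sold=4 ship[1->2]=3 ship[0->1]=2 prod=4 -> inv=[11 7 8]
Step 2: demand=4,sold=4 ship[1->2]=3 ship[0->1]=2 prod=4 -> inv=[13 6 7]
Step 3: demand=4,sold=4 ship[1->2]=3 ship[0->1]=2 prod=4 -> inv=[15 5 6]
Step 4: demand=4,sold=4 ship[1->2]=3 ship[0->1]=2 prod=4 -> inv=[17 4 5]
Step 5: demand=4,sold=4 ship[1->2]=3 ship[0->1]=2 prod=4 -> inv=[19 3 4]

19 3 4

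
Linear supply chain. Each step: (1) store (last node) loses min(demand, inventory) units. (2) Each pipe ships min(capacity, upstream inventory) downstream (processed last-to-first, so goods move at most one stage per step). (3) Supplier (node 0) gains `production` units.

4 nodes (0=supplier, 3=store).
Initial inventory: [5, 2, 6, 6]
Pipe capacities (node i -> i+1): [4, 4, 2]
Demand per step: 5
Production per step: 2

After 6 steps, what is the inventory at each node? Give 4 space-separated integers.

Step 1: demand=5,sold=5 ship[2->3]=2 ship[1->2]=2 ship[0->1]=4 prod=2 -> inv=[3 4 6 3]
Step 2: demand=5,sold=3 ship[2->3]=2 ship[1->2]=4 ship[0->1]=3 prod=2 -> inv=[2 3 8 2]
Step 3: demand=5,sold=2 ship[2->3]=2 ship[1->2]=3 ship[0->1]=2 prod=2 -> inv=[2 2 9 2]
Step 4: demand=5,sold=2 ship[2->3]=2 ship[1->2]=2 ship[0->1]=2 prod=2 -> inv=[2 2 9 2]
Step 5: demand=5,sold=2 ship[2->3]=2 ship[1->2]=2 ship[0->1]=2 prod=2 -> inv=[2 2 9 2]
Step 6: demand=5,sold=2 ship[2->3]=2 ship[1->2]=2 ship[0->1]=2 prod=2 -> inv=[2 2 9 2]

2 2 9 2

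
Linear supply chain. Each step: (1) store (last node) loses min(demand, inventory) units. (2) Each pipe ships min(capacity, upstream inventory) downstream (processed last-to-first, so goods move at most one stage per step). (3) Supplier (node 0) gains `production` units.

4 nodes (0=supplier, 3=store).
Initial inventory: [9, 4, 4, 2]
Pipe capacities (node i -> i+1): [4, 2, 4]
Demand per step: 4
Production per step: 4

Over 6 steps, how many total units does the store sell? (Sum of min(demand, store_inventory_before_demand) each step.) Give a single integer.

Step 1: sold=2 (running total=2) -> [9 6 2 4]
Step 2: sold=4 (running total=6) -> [9 8 2 2]
Step 3: sold=2 (running total=8) -> [9 10 2 2]
Step 4: sold=2 (running total=10) -> [9 12 2 2]
Step 5: sold=2 (running total=12) -> [9 14 2 2]
Step 6: sold=2 (running total=14) -> [9 16 2 2]

Answer: 14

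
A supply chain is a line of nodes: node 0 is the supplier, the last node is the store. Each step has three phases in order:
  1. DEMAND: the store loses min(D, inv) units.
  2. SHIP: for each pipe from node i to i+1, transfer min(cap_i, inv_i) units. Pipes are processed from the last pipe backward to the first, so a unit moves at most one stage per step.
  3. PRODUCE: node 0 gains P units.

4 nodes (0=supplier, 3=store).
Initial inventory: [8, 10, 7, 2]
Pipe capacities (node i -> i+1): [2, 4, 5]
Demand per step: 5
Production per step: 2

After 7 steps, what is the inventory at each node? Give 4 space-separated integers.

Step 1: demand=5,sold=2 ship[2->3]=5 ship[1->2]=4 ship[0->1]=2 prod=2 -> inv=[8 8 6 5]
Step 2: demand=5,sold=5 ship[2->3]=5 ship[1->2]=4 ship[0->1]=2 prod=2 -> inv=[8 6 5 5]
Step 3: demand=5,sold=5 ship[2->3]=5 ship[1->2]=4 ship[0->1]=2 prod=2 -> inv=[8 4 4 5]
Step 4: demand=5,sold=5 ship[2->3]=4 ship[1->2]=4 ship[0->1]=2 prod=2 -> inv=[8 2 4 4]
Step 5: demand=5,sold=4 ship[2->3]=4 ship[1->2]=2 ship[0->1]=2 prod=2 -> inv=[8 2 2 4]
Step 6: demand=5,sold=4 ship[2->3]=2 ship[1->2]=2 ship[0->1]=2 prod=2 -> inv=[8 2 2 2]
Step 7: demand=5,sold=2 ship[2->3]=2 ship[1->2]=2 ship[0->1]=2 prod=2 -> inv=[8 2 2 2]

8 2 2 2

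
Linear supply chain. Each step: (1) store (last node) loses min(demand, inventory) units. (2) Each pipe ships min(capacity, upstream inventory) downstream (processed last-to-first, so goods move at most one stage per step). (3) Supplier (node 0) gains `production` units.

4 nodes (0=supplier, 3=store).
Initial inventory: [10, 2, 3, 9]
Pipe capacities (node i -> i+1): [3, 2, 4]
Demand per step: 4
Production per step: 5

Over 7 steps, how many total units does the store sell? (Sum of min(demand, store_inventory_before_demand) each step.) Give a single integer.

Answer: 22

Derivation:
Step 1: sold=4 (running total=4) -> [12 3 2 8]
Step 2: sold=4 (running total=8) -> [14 4 2 6]
Step 3: sold=4 (running total=12) -> [16 5 2 4]
Step 4: sold=4 (running total=16) -> [18 6 2 2]
Step 5: sold=2 (running total=18) -> [20 7 2 2]
Step 6: sold=2 (running total=20) -> [22 8 2 2]
Step 7: sold=2 (running total=22) -> [24 9 2 2]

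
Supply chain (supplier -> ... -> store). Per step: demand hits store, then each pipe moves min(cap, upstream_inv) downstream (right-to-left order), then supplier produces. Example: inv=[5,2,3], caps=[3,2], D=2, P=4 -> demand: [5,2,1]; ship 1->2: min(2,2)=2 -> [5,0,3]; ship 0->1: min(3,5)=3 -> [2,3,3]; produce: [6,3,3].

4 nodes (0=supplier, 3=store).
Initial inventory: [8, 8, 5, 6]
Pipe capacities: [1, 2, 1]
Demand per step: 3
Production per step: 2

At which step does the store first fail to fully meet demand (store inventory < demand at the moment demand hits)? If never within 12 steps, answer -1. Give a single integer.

Step 1: demand=3,sold=3 ship[2->3]=1 ship[1->2]=2 ship[0->1]=1 prod=2 -> [9 7 6 4]
Step 2: demand=3,sold=3 ship[2->3]=1 ship[1->2]=2 ship[0->1]=1 prod=2 -> [10 6 7 2]
Step 3: demand=3,sold=2 ship[2->3]=1 ship[1->2]=2 ship[0->1]=1 prod=2 -> [11 5 8 1]
Step 4: demand=3,sold=1 ship[2->3]=1 ship[1->2]=2 ship[0->1]=1 prod=2 -> [12 4 9 1]
Step 5: demand=3,sold=1 ship[2->3]=1 ship[1->2]=2 ship[0->1]=1 prod=2 -> [13 3 10 1]
Step 6: demand=3,sold=1 ship[2->3]=1 ship[1->2]=2 ship[0->1]=1 prod=2 -> [14 2 11 1]
Step 7: demand=3,sold=1 ship[2->3]=1 ship[1->2]=2 ship[0->1]=1 prod=2 -> [15 1 12 1]
Step 8: demand=3,sold=1 ship[2->3]=1 ship[1->2]=1 ship[0->1]=1 prod=2 -> [16 1 12 1]
Step 9: demand=3,sold=1 ship[2->3]=1 ship[1->2]=1 ship[0->1]=1 prod=2 -> [17 1 12 1]
Step 10: demand=3,sold=1 ship[2->3]=1 ship[1->2]=1 ship[0->1]=1 prod=2 -> [18 1 12 1]
Step 11: demand=3,sold=1 ship[2->3]=1 ship[1->2]=1 ship[0->1]=1 prod=2 -> [19 1 12 1]
Step 12: demand=3,sold=1 ship[2->3]=1 ship[1->2]=1 ship[0->1]=1 prod=2 -> [20 1 12 1]
First stockout at step 3

3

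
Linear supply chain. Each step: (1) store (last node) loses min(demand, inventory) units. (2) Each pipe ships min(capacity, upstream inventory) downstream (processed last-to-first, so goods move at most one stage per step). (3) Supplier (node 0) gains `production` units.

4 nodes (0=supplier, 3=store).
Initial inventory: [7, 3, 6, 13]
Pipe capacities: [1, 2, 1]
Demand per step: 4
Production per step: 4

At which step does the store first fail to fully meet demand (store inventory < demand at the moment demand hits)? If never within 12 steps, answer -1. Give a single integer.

Step 1: demand=4,sold=4 ship[2->3]=1 ship[1->2]=2 ship[0->1]=1 prod=4 -> [10 2 7 10]
Step 2: demand=4,sold=4 ship[2->3]=1 ship[1->2]=2 ship[0->1]=1 prod=4 -> [13 1 8 7]
Step 3: demand=4,sold=4 ship[2->3]=1 ship[1->2]=1 ship[0->1]=1 prod=4 -> [16 1 8 4]
Step 4: demand=4,sold=4 ship[2->3]=1 ship[1->2]=1 ship[0->1]=1 prod=4 -> [19 1 8 1]
Step 5: demand=4,sold=1 ship[2->3]=1 ship[1->2]=1 ship[0->1]=1 prod=4 -> [22 1 8 1]
Step 6: demand=4,sold=1 ship[2->3]=1 ship[1->2]=1 ship[0->1]=1 prod=4 -> [25 1 8 1]
Step 7: demand=4,sold=1 ship[2->3]=1 ship[1->2]=1 ship[0->1]=1 prod=4 -> [28 1 8 1]
Step 8: demand=4,sold=1 ship[2->3]=1 ship[1->2]=1 ship[0->1]=1 prod=4 -> [31 1 8 1]
Step 9: demand=4,sold=1 ship[2->3]=1 ship[1->2]=1 ship[0->1]=1 prod=4 -> [34 1 8 1]
Step 10: demand=4,sold=1 ship[2->3]=1 ship[1->2]=1 ship[0->1]=1 prod=4 -> [37 1 8 1]
Step 11: demand=4,sold=1 ship[2->3]=1 ship[1->2]=1 ship[0->1]=1 prod=4 -> [40 1 8 1]
Step 12: demand=4,sold=1 ship[2->3]=1 ship[1->2]=1 ship[0->1]=1 prod=4 -> [43 1 8 1]
First stockout at step 5

5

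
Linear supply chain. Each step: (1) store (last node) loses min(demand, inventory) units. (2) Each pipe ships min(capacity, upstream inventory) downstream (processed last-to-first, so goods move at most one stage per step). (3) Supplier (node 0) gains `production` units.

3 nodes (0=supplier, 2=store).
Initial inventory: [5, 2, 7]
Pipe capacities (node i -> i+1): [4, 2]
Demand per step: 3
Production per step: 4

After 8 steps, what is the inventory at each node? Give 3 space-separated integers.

Step 1: demand=3,sold=3 ship[1->2]=2 ship[0->1]=4 prod=4 -> inv=[5 4 6]
Step 2: demand=3,sold=3 ship[1->2]=2 ship[0->1]=4 prod=4 -> inv=[5 6 5]
Step 3: demand=3,sold=3 ship[1->2]=2 ship[0->1]=4 prod=4 -> inv=[5 8 4]
Step 4: demand=3,sold=3 ship[1->2]=2 ship[0->1]=4 prod=4 -> inv=[5 10 3]
Step 5: demand=3,sold=3 ship[1->2]=2 ship[0->1]=4 prod=4 -> inv=[5 12 2]
Step 6: demand=3,sold=2 ship[1->2]=2 ship[0->1]=4 prod=4 -> inv=[5 14 2]
Step 7: demand=3,sold=2 ship[1->2]=2 ship[0->1]=4 prod=4 -> inv=[5 16 2]
Step 8: demand=3,sold=2 ship[1->2]=2 ship[0->1]=4 prod=4 -> inv=[5 18 2]

5 18 2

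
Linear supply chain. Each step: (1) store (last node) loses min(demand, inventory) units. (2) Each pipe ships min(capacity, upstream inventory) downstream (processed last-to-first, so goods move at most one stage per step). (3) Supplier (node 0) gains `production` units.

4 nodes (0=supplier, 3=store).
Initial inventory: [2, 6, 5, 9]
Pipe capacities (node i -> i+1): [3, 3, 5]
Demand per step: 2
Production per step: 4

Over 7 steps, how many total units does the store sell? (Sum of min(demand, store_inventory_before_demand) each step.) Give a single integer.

Step 1: sold=2 (running total=2) -> [4 5 3 12]
Step 2: sold=2 (running total=4) -> [5 5 3 13]
Step 3: sold=2 (running total=6) -> [6 5 3 14]
Step 4: sold=2 (running total=8) -> [7 5 3 15]
Step 5: sold=2 (running total=10) -> [8 5 3 16]
Step 6: sold=2 (running total=12) -> [9 5 3 17]
Step 7: sold=2 (running total=14) -> [10 5 3 18]

Answer: 14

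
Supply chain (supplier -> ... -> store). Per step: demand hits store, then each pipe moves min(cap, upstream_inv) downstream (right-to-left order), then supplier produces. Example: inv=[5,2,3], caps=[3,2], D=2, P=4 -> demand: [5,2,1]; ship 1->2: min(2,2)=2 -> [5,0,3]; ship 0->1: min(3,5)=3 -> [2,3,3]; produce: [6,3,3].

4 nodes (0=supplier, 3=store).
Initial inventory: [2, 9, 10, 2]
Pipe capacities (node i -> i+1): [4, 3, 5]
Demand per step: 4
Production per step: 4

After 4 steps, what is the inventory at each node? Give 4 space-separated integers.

Step 1: demand=4,sold=2 ship[2->3]=5 ship[1->2]=3 ship[0->1]=2 prod=4 -> inv=[4 8 8 5]
Step 2: demand=4,sold=4 ship[2->3]=5 ship[1->2]=3 ship[0->1]=4 prod=4 -> inv=[4 9 6 6]
Step 3: demand=4,sold=4 ship[2->3]=5 ship[1->2]=3 ship[0->1]=4 prod=4 -> inv=[4 10 4 7]
Step 4: demand=4,sold=4 ship[2->3]=4 ship[1->2]=3 ship[0->1]=4 prod=4 -> inv=[4 11 3 7]

4 11 3 7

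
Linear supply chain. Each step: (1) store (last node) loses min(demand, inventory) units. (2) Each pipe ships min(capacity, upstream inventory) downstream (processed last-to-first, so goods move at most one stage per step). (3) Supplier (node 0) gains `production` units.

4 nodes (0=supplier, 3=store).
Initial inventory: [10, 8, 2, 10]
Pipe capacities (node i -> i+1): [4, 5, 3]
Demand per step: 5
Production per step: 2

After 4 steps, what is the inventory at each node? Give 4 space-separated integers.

Step 1: demand=5,sold=5 ship[2->3]=2 ship[1->2]=5 ship[0->1]=4 prod=2 -> inv=[8 7 5 7]
Step 2: demand=5,sold=5 ship[2->3]=3 ship[1->2]=5 ship[0->1]=4 prod=2 -> inv=[6 6 7 5]
Step 3: demand=5,sold=5 ship[2->3]=3 ship[1->2]=5 ship[0->1]=4 prod=2 -> inv=[4 5 9 3]
Step 4: demand=5,sold=3 ship[2->3]=3 ship[1->2]=5 ship[0->1]=4 prod=2 -> inv=[2 4 11 3]

2 4 11 3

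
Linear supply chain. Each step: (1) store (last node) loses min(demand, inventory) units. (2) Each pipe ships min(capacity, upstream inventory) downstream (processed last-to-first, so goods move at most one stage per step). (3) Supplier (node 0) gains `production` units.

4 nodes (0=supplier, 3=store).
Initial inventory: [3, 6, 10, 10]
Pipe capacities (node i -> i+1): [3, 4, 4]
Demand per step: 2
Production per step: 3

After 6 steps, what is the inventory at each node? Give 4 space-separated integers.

Step 1: demand=2,sold=2 ship[2->3]=4 ship[1->2]=4 ship[0->1]=3 prod=3 -> inv=[3 5 10 12]
Step 2: demand=2,sold=2 ship[2->3]=4 ship[1->2]=4 ship[0->1]=3 prod=3 -> inv=[3 4 10 14]
Step 3: demand=2,sold=2 ship[2->3]=4 ship[1->2]=4 ship[0->1]=3 prod=3 -> inv=[3 3 10 16]
Step 4: demand=2,sold=2 ship[2->3]=4 ship[1->2]=3 ship[0->1]=3 prod=3 -> inv=[3 3 9 18]
Step 5: demand=2,sold=2 ship[2->3]=4 ship[1->2]=3 ship[0->1]=3 prod=3 -> inv=[3 3 8 20]
Step 6: demand=2,sold=2 ship[2->3]=4 ship[1->2]=3 ship[0->1]=3 prod=3 -> inv=[3 3 7 22]

3 3 7 22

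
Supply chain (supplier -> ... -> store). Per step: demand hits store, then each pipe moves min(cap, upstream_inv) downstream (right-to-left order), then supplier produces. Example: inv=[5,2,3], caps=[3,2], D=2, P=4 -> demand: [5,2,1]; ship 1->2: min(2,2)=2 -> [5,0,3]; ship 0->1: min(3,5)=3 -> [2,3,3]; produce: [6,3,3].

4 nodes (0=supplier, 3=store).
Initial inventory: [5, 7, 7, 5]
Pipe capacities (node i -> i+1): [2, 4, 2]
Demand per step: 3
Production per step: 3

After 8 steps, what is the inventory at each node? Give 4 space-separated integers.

Step 1: demand=3,sold=3 ship[2->3]=2 ship[1->2]=4 ship[0->1]=2 prod=3 -> inv=[6 5 9 4]
Step 2: demand=3,sold=3 ship[2->3]=2 ship[1->2]=4 ship[0->1]=2 prod=3 -> inv=[7 3 11 3]
Step 3: demand=3,sold=3 ship[2->3]=2 ship[1->2]=3 ship[0->1]=2 prod=3 -> inv=[8 2 12 2]
Step 4: demand=3,sold=2 ship[2->3]=2 ship[1->2]=2 ship[0->1]=2 prod=3 -> inv=[9 2 12 2]
Step 5: demand=3,sold=2 ship[2->3]=2 ship[1->2]=2 ship[0->1]=2 prod=3 -> inv=[10 2 12 2]
Step 6: demand=3,sold=2 ship[2->3]=2 ship[1->2]=2 ship[0->1]=2 prod=3 -> inv=[11 2 12 2]
Step 7: demand=3,sold=2 ship[2->3]=2 ship[1->2]=2 ship[0->1]=2 prod=3 -> inv=[12 2 12 2]
Step 8: demand=3,sold=2 ship[2->3]=2 ship[1->2]=2 ship[0->1]=2 prod=3 -> inv=[13 2 12 2]

13 2 12 2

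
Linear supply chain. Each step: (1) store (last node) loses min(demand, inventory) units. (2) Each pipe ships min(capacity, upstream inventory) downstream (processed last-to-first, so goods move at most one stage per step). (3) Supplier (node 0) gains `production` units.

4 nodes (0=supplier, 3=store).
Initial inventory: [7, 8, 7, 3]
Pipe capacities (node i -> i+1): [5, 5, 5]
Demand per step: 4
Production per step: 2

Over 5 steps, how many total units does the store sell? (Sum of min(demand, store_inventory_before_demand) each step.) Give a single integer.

Answer: 19

Derivation:
Step 1: sold=3 (running total=3) -> [4 8 7 5]
Step 2: sold=4 (running total=7) -> [2 7 7 6]
Step 3: sold=4 (running total=11) -> [2 4 7 7]
Step 4: sold=4 (running total=15) -> [2 2 6 8]
Step 5: sold=4 (running total=19) -> [2 2 3 9]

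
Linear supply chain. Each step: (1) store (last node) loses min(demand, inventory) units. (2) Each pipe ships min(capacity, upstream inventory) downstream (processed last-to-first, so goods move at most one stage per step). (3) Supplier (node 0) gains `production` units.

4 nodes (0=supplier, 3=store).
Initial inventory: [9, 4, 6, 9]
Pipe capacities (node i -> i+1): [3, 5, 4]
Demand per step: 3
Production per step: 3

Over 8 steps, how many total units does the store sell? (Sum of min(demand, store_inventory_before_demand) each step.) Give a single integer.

Step 1: sold=3 (running total=3) -> [9 3 6 10]
Step 2: sold=3 (running total=6) -> [9 3 5 11]
Step 3: sold=3 (running total=9) -> [9 3 4 12]
Step 4: sold=3 (running total=12) -> [9 3 3 13]
Step 5: sold=3 (running total=15) -> [9 3 3 13]
Step 6: sold=3 (running total=18) -> [9 3 3 13]
Step 7: sold=3 (running total=21) -> [9 3 3 13]
Step 8: sold=3 (running total=24) -> [9 3 3 13]

Answer: 24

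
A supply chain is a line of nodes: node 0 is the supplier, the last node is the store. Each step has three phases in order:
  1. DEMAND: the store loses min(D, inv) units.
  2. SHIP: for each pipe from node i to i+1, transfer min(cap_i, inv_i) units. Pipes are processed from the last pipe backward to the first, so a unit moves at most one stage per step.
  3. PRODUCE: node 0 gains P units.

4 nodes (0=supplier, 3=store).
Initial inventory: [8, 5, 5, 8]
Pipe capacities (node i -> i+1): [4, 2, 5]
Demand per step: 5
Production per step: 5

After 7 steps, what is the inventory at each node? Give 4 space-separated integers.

Step 1: demand=5,sold=5 ship[2->3]=5 ship[1->2]=2 ship[0->1]=4 prod=5 -> inv=[9 7 2 8]
Step 2: demand=5,sold=5 ship[2->3]=2 ship[1->2]=2 ship[0->1]=4 prod=5 -> inv=[10 9 2 5]
Step 3: demand=5,sold=5 ship[2->3]=2 ship[1->2]=2 ship[0->1]=4 prod=5 -> inv=[11 11 2 2]
Step 4: demand=5,sold=2 ship[2->3]=2 ship[1->2]=2 ship[0->1]=4 prod=5 -> inv=[12 13 2 2]
Step 5: demand=5,sold=2 ship[2->3]=2 ship[1->2]=2 ship[0->1]=4 prod=5 -> inv=[13 15 2 2]
Step 6: demand=5,sold=2 ship[2->3]=2 ship[1->2]=2 ship[0->1]=4 prod=5 -> inv=[14 17 2 2]
Step 7: demand=5,sold=2 ship[2->3]=2 ship[1->2]=2 ship[0->1]=4 prod=5 -> inv=[15 19 2 2]

15 19 2 2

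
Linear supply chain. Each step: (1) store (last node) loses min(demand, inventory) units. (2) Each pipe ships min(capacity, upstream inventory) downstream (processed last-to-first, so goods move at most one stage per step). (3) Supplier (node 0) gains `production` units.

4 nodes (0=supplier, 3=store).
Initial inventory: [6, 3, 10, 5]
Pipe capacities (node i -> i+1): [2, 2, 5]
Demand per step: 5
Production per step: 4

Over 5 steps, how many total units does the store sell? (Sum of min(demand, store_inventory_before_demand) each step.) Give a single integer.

Answer: 21

Derivation:
Step 1: sold=5 (running total=5) -> [8 3 7 5]
Step 2: sold=5 (running total=10) -> [10 3 4 5]
Step 3: sold=5 (running total=15) -> [12 3 2 4]
Step 4: sold=4 (running total=19) -> [14 3 2 2]
Step 5: sold=2 (running total=21) -> [16 3 2 2]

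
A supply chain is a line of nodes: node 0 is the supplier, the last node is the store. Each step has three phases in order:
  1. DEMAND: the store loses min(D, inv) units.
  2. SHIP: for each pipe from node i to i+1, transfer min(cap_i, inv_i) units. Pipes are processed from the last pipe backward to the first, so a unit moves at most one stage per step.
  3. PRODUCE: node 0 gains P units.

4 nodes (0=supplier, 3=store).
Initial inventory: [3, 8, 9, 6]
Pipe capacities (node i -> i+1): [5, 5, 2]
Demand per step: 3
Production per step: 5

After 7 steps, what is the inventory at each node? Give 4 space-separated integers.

Step 1: demand=3,sold=3 ship[2->3]=2 ship[1->2]=5 ship[0->1]=3 prod=5 -> inv=[5 6 12 5]
Step 2: demand=3,sold=3 ship[2->3]=2 ship[1->2]=5 ship[0->1]=5 prod=5 -> inv=[5 6 15 4]
Step 3: demand=3,sold=3 ship[2->3]=2 ship[1->2]=5 ship[0->1]=5 prod=5 -> inv=[5 6 18 3]
Step 4: demand=3,sold=3 ship[2->3]=2 ship[1->2]=5 ship[0->1]=5 prod=5 -> inv=[5 6 21 2]
Step 5: demand=3,sold=2 ship[2->3]=2 ship[1->2]=5 ship[0->1]=5 prod=5 -> inv=[5 6 24 2]
Step 6: demand=3,sold=2 ship[2->3]=2 ship[1->2]=5 ship[0->1]=5 prod=5 -> inv=[5 6 27 2]
Step 7: demand=3,sold=2 ship[2->3]=2 ship[1->2]=5 ship[0->1]=5 prod=5 -> inv=[5 6 30 2]

5 6 30 2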